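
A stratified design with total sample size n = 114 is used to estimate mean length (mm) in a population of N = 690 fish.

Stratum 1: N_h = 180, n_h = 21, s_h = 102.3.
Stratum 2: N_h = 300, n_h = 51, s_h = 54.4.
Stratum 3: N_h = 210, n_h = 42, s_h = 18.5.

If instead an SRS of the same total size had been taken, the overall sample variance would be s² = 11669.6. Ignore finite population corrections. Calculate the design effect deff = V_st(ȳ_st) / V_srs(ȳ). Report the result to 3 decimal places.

V̂(ȳ_st) = Σ W_h² s_h²/n_h, with W_h = N_h/N and N = 690:
  stratum 1: (180/690)²·102.3²/21 = 33.914
  stratum 2: (300/690)²·54.4²/51 = 10.9691
  stratum 3: (210/690)²·18.5²/42 = 0.754805
V_st = 45.6379
V_srs = s²/n = 11669.6/114 = 102.365
deff = V_st / V_srs = 45.6379/102.365 = 0.4458

deff ≈ 0.446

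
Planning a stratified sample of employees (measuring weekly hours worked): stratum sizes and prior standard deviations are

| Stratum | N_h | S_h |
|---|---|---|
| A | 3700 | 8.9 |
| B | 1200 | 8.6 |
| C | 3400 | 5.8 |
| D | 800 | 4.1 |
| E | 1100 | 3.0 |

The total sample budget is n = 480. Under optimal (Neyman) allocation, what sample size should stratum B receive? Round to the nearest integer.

Neyman allocation: n_h = n · N_h S_h / Σ N_i S_i, with n = 480.
  stratum A: N_h·S_h = 3700·8.9 = 32930.00
  stratum B: N_h·S_h = 1200·8.6 = 10320.00
  stratum C: N_h·S_h = 3400·5.8 = 19720.00
  stratum D: N_h·S_h = 800·4.1 = 3280.00
  stratum E: N_h·S_h = 1100·3.0 = 3300.00
Σ N_h S_h = 69550.00
n for stratum B = 480·10320.00/69550.00 = 71.224 → 71

71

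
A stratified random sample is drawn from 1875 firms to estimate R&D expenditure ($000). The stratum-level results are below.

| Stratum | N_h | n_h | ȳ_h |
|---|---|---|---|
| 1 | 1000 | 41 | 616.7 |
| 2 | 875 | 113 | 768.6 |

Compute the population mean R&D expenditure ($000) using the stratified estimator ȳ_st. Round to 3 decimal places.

ȳ_st ≈ 687.587

N = Σ N_h = 1875. Stratum weights W_h = N_h/N.
ȳ_st = (1000·616.7 + 875·768.6) / 1875 = 687.58667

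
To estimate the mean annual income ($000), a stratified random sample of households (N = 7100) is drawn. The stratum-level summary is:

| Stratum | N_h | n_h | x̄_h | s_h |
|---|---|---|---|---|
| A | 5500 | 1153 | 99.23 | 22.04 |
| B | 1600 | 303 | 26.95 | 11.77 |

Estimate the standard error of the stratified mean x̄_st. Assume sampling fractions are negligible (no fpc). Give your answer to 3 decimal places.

V̂(x̄_st) = Σ W_h² s_h²/n_h, with W_h = N_h/N and N = 7100:
  stratum A: (5500/7100)²·22.04²/1153 = 0.252815
  stratum B: (1600/7100)²·11.77²/303 = 0.0232185
V̂(x̄_st) = 0.276033
SE(x̄_st) = √0.276033 = 0.525389

SE(x̄_st) ≈ 0.525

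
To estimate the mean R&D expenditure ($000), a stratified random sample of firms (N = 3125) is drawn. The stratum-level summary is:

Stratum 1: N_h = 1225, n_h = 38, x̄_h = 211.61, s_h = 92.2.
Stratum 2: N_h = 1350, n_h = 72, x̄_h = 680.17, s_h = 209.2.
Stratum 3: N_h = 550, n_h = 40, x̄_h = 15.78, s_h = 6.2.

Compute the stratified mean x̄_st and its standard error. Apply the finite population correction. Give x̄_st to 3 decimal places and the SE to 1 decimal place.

x̄_st = Σ W_h x̄_h = (1225·211.61 + 1350·680.17 + 550·15.78)/3125 = 379.56184
V̂(x̄_st) = Σ W_h² (1 − n_h/N_h) s_h²/n_h, with W_h = N_h/N and N = 3125:
  stratum 1: (1225/3125)²·(1 − 38/1225)·92.2²/38 = 33.3093
  stratum 2: (1350/3125)²·(1 − 72/1350)·209.2²/72 = 107.388
  stratum 3: (550/3125)²·(1 − 40/550)·6.2²/40 = 0.027603
V̂(x̄_st) = 140.725
SE(x̄_st) = √140.725 = 11.8627

x̄_st ≈ 379.562, SE ≈ 11.9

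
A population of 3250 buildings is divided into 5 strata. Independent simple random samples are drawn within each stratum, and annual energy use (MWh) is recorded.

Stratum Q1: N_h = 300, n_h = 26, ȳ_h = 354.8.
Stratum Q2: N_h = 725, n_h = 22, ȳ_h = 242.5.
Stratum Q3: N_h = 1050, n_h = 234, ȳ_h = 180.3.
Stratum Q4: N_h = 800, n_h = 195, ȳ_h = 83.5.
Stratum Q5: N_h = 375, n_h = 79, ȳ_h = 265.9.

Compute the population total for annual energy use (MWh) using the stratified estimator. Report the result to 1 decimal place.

τ̂_st = Σ N_h ȳ_h = 300·354.8 + 725·242.5 + 1050·180.3 + 800·83.5 + 375·265.9 = 638080.0

τ̂_st ≈ 638080.0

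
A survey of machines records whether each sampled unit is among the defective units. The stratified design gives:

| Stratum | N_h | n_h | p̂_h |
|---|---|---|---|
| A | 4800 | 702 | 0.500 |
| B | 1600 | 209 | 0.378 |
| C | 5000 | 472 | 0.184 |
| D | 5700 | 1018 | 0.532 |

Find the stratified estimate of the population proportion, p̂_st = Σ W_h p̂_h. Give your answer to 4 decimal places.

N = 17100; stratum weights W_h = N_h/N.
p̂_st = Σ W_h p̂_h = (4800·0.500 + 1600·0.378 + 5000·0.184 + 5700·0.532)/17100 = 0.40685

p̂_st ≈ 0.4069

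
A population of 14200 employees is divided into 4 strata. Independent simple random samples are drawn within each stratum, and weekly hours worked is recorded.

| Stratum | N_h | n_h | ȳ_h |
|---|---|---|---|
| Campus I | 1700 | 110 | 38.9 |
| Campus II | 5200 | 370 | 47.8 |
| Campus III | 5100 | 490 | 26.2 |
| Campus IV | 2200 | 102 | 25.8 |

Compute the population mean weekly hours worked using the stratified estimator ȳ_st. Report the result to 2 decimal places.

ȳ_st ≈ 35.57

N = Σ N_h = 14200. Stratum weights W_h = N_h/N.
ȳ_st = (1700·38.9 + 5200·47.8 + 5100·26.2 + 2200·25.8) / 14200 = 35.5683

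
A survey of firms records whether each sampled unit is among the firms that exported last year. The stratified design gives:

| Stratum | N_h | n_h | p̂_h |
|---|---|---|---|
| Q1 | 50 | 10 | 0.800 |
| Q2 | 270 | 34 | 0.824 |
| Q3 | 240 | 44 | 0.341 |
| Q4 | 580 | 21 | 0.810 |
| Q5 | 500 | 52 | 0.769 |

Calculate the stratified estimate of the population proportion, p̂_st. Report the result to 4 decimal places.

p̂_st ≈ 0.7309

N = 1640; stratum weights W_h = N_h/N.
p̂_st = Σ W_h p̂_h = (50·0.800 + 270·0.824 + 240·0.341 + 580·0.810 + 500·0.769)/1640 = 0.73087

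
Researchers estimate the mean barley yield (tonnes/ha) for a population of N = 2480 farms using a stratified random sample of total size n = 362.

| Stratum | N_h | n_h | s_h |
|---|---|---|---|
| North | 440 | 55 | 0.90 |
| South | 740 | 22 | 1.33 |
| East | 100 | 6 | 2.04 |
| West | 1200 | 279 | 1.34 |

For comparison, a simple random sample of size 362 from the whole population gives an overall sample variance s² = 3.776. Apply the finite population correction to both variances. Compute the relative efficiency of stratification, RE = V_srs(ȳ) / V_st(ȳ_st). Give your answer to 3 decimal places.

V̂(ȳ_st) = Σ W_h² (1 − n_h/N_h) s_h²/n_h, with W_h = N_h/N and N = 2480:
  stratum North: (440/2480)²·(1 − 55/440)·0.90²/55 = 0.000405632
  stratum South: (740/2480)²·(1 − 22/740)·1.33²/22 = 0.00694598
  stratum East: (100/2480)²·(1 − 6/100)·2.04²/6 = 0.00106007
  stratum West: (1200/2480)²·(1 − 279/1200)·1.34²/279 = 0.00115649
V_st = 0.00956817
V_srs = (1 − 362/2480)·3.776/362 = 0.00890836
Relative efficiency = V_srs / V_st = 0.00890836/0.00956817 = 0.9310

RE ≈ 0.931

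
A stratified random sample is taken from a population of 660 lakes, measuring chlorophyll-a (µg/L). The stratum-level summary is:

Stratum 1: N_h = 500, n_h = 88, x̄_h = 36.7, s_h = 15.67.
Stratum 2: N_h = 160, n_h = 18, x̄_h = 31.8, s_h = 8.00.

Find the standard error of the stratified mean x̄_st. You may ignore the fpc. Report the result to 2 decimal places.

V̂(x̄_st) = Σ W_h² s_h²/n_h, with W_h = N_h/N and N = 660:
  stratum 1: (500/660)²·15.67²/88 = 1.60143
  stratum 2: (160/660)²·8.00²/18 = 0.208958
V̂(x̄_st) = 1.81039
SE(x̄_st) = √1.81039 = 1.34551

SE(x̄_st) ≈ 1.35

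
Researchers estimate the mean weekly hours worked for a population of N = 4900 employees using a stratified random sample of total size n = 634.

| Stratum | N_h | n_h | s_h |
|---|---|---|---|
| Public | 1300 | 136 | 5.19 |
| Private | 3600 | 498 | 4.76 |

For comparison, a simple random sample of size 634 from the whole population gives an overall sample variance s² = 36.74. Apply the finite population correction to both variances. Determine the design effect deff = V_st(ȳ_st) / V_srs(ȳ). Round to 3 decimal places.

V̂(ȳ_st) = Σ W_h² (1 − n_h/N_h) s_h²/n_h, with W_h = N_h/N and N = 4900:
  stratum Public: (1300/4900)²·(1 − 136/1300)·5.19²/136 = 0.0124825
  stratum Private: (3600/4900)²·(1 − 498/3600)·4.76²/498 = 0.021161
V_st = 0.0336435
V_srs = (1 − 634/4900)·36.74/634 = 0.0504516
deff = V_st / V_srs = 0.0336435/0.0504516 = 0.6668

deff ≈ 0.667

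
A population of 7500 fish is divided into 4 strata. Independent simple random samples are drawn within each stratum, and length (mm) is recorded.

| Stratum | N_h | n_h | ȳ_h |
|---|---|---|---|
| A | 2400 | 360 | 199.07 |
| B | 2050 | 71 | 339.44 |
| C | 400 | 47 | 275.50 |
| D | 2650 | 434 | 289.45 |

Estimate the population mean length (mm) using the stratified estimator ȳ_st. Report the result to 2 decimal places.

N = Σ N_h = 7500. Stratum weights W_h = N_h/N.
ȳ_st = (2400·199.07 + 2050·339.44 + 400·275.50 + 2650·289.45) / 7500 = 273.4483

ȳ_st ≈ 273.45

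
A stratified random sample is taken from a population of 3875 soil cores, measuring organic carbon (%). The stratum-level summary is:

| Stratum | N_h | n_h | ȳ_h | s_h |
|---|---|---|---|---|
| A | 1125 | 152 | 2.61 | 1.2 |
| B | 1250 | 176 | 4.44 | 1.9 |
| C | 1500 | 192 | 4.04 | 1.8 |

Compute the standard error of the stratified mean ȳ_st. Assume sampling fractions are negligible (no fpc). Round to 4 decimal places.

SE(ȳ_st) ≈ 0.0739

V̂(ȳ_st) = Σ W_h² s_h²/n_h, with W_h = N_h/N and N = 3875:
  stratum A: (1125/3875)²·1.2²/152 = 0.00079851
  stratum B: (1250/3875)²·1.9²/176 = 0.00213438
  stratum C: (1500/3875)²·1.8²/192 = 0.00252862
V̂(ȳ_st) = 0.0054615
SE(ȳ_st) = √0.0054615 = 0.073902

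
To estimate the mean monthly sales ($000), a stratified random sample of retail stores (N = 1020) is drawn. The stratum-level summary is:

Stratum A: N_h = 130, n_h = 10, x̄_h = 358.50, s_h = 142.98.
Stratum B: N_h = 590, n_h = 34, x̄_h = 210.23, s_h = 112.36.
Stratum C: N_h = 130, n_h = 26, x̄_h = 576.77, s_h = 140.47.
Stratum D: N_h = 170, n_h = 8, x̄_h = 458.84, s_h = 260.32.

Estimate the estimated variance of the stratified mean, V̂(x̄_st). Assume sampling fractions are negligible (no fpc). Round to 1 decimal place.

V̂(x̄_st) = Σ W_h² s_h²/n_h, with W_h = N_h/N and N = 1020:
  stratum A: (130/1020)²·142.98²/10 = 33.2076
  stratum B: (590/1020)²·112.36²/34 = 124.236
  stratum C: (130/1020)²·140.47²/26 = 12.3276
  stratum D: (170/1020)²·260.32²/8 = 235.3
V̂(x̄_st) = 405.072

V̂(x̄_st) ≈ 405.1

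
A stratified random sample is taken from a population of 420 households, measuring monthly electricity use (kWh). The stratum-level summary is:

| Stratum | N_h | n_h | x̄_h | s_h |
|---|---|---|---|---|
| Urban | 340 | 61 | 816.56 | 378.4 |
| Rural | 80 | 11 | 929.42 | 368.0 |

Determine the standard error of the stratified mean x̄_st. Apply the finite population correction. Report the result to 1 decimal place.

V̂(x̄_st) = Σ W_h² (1 − n_h/N_h) s_h²/n_h, with W_h = N_h/N and N = 420:
  stratum Urban: (340/420)²·(1 − 61/340)·378.4²/61 = 1262.28
  stratum Rural: (80/420)²·(1 − 11/80)·368.0²/11 = 385.251
V̂(x̄_st) = 1647.53
SE(x̄_st) = √1647.53 = 40.5898

SE(x̄_st) ≈ 40.6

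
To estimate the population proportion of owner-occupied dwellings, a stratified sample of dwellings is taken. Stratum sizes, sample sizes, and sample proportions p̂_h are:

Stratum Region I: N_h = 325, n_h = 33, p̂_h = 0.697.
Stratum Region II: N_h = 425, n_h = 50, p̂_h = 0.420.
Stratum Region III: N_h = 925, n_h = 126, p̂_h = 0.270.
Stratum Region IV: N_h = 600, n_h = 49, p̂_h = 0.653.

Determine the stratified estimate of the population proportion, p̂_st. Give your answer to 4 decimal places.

p̂_st ≈ 0.4600

N = 2275; stratum weights W_h = N_h/N.
p̂_st = Σ W_h p̂_h = (325·0.697 + 425·0.420 + 925·0.270 + 600·0.653)/2275 = 0.46003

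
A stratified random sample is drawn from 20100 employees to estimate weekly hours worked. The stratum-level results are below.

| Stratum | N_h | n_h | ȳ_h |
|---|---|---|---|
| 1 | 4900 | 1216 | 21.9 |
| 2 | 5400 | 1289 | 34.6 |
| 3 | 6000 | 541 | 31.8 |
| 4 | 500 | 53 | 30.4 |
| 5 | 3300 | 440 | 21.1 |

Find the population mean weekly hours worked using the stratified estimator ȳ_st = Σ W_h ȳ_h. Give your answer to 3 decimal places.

ȳ_st ≈ 28.347

N = Σ N_h = 20100. Stratum weights W_h = N_h/N.
ȳ_st = (4900·21.9 + 5400·34.6 + 6000·31.8 + 500·30.4 + 3300·21.1) / 20100 = 28.34726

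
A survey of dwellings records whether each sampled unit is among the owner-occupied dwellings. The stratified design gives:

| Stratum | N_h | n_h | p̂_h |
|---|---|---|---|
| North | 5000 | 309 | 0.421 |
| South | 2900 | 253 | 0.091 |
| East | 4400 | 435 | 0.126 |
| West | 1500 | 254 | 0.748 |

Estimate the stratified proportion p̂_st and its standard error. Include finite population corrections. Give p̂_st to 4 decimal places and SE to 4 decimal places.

N = 13800; stratum weights W_h = N_h/N.
p̂_st = Σ W_h p̂_h = (5000·0.421 + 2900·0.091 + 4400·0.126 + 1500·0.748)/13800 = 0.29314
V̂(p̂_st) = Σ W_h² (1 − n_h/N_h) p̂_h(1−p̂_h)/(n_h−1):
  stratum North: (5000/13800)²·(1 − 309/5000)·0.421·0.579/308 = 9.74736e-05
  stratum South: (2900/13800)²·(1 − 253/2900)·0.091·0.909/252 = 1.32312e-05
  stratum East: (4400/13800)²·(1 − 435/4400)·0.126·0.874/434 = 2.3245e-05
  stratum West: (1500/13800)²·(1 − 254/1500)·0.748·0.252/253 = 7.31194e-06
V̂(p̂_st) = 0.000141262; SE = √V̂ = 0.0118854

p̂_st ≈ 0.2931, SE ≈ 0.0119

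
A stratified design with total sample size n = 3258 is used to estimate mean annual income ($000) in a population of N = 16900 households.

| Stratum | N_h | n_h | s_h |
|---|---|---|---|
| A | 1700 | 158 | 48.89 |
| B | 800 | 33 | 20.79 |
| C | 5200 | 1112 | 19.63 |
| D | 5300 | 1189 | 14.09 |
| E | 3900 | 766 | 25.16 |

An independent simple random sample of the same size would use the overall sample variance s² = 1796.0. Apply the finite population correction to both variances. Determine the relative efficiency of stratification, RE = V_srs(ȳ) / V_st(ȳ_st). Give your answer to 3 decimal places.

RE ≈ 1.847

V̂(ȳ_st) = Σ W_h² (1 − n_h/N_h) s_h²/n_h, with W_h = N_h/N and N = 16900:
  stratum A: (1700/16900)²·(1 − 158/1700)·48.89²/158 = 0.138849
  stratum B: (800/16900)²·(1 − 33/800)·20.79²/33 = 0.0281389
  stratum C: (5200/16900)²·(1 − 1112/5200)·19.63²/1112 = 0.0257915
  stratum D: (5300/16900)²·(1 − 1189/5300)·14.09²/1189 = 0.0127377
  stratum E: (3900/16900)²·(1 − 766/3900)·25.16²/766 = 0.0353657
V_st = 0.240883
V_srs = (1 − 3258/16900)·1796.0/3258 = 0.444986
Relative efficiency = V_srs / V_st = 0.444986/0.240883 = 1.8473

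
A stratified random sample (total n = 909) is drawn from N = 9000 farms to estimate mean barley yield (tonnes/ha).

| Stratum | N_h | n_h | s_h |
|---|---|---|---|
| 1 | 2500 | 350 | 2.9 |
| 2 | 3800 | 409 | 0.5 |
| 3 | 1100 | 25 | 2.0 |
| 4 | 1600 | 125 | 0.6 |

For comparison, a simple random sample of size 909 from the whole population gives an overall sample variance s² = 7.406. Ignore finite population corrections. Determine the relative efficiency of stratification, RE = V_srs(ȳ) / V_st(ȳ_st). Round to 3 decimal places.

RE ≈ 1.833

V̂(ȳ_st) = Σ W_h² s_h²/n_h, with W_h = N_h/N and N = 9000:
  stratum 1: (2500/9000)²·2.9²/350 = 0.00185406
  stratum 2: (3800/9000)²·0.5²/409 = 0.000108968
  stratum 3: (1100/9000)²·2.0²/25 = 0.00239012
  stratum 4: (1600/9000)²·0.6²/125 = 9.10222e-05
V_st = 0.00444417
V_srs = s²/n = 7.406/909 = 0.00814741
Relative efficiency = V_srs / V_st = 0.00814741/0.00444417 = 1.8333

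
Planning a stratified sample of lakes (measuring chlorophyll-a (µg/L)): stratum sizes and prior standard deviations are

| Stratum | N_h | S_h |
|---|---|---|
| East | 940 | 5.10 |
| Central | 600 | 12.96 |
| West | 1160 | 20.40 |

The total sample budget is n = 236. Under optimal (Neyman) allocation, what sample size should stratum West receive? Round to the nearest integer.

154

Neyman allocation: n_h = n · N_h S_h / Σ N_i S_i, with n = 236.
  stratum East: N_h·S_h = 940·5.10 = 4794.00
  stratum Central: N_h·S_h = 600·12.96 = 7776.00
  stratum West: N_h·S_h = 1160·20.40 = 23664.00
Σ N_h S_h = 36234.00
n for stratum West = 236·23664.00/36234.00 = 154.129 → 154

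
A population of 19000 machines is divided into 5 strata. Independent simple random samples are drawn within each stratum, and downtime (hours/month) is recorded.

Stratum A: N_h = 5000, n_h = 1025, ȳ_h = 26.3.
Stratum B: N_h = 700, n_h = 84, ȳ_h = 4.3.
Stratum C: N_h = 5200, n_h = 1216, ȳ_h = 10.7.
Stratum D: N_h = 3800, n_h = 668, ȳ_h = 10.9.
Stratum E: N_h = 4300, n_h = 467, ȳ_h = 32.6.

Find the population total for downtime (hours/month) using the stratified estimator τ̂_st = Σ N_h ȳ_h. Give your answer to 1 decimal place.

τ̂_st ≈ 371750.0

τ̂_st = Σ N_h ȳ_h = 5000·26.3 + 700·4.3 + 5200·10.7 + 3800·10.9 + 4300·32.6 = 371750.0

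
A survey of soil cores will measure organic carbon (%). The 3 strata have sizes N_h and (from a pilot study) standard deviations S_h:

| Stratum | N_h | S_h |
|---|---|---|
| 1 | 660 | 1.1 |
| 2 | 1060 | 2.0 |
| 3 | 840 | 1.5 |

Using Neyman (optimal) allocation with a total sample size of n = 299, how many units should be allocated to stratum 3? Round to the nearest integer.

Neyman allocation: n_h = n · N_h S_h / Σ N_i S_i, with n = 299.
  stratum 1: N_h·S_h = 660·1.1 = 726.00
  stratum 2: N_h·S_h = 1060·2.0 = 2120.00
  stratum 3: N_h·S_h = 840·1.5 = 1260.00
Σ N_h S_h = 4106.00
n for stratum 3 = 299·1260.00/4106.00 = 91.754 → 92

92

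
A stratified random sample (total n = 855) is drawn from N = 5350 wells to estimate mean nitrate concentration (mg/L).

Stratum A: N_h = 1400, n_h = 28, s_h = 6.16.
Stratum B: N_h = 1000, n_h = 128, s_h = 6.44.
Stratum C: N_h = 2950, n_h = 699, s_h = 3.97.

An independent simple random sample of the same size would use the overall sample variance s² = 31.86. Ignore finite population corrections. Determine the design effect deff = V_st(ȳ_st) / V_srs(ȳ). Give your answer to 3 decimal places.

deff ≈ 2.978

V̂(ȳ_st) = Σ W_h² s_h²/n_h, with W_h = N_h/N and N = 5350:
  stratum A: (1400/5350)²·6.16²/28 = 0.0928008
  stratum B: (1000/5350)²·6.44²/128 = 0.0113202
  stratum C: (2950/5350)²·3.97²/699 = 0.00685552
V_st = 0.110977
V_srs = s²/n = 31.86/855 = 0.0372632
deff = V_st / V_srs = 0.110977/0.0372632 = 2.9782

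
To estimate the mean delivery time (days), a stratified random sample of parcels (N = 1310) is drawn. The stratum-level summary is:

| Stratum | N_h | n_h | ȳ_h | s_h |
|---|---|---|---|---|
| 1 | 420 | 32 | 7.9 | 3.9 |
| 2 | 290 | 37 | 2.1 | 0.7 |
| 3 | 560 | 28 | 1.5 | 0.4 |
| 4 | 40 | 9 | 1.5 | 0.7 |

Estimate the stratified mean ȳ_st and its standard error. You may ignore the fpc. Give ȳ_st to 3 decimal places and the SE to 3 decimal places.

ȳ_st = Σ W_h ȳ_h = (420·7.9 + 290·2.1 + 560·1.5 + 40·1.5)/1310 = 3.68473
V̂(ȳ_st) = Σ W_h² s_h²/n_h, with W_h = N_h/N and N = 1310:
  stratum 1: (420/1310)²·3.9²/32 = 0.0488579
  stratum 2: (290/1310)²·0.7²/37 = 0.000649005
  stratum 3: (560/1310)²·0.4²/28 = 0.00104423
  stratum 4: (40/1310)²·0.7²/9 = 5.07611e-05
V̂(ȳ_st) = 0.0506019
SE(ȳ_st) = √0.0506019 = 0.224949

ȳ_st ≈ 3.685, SE ≈ 0.225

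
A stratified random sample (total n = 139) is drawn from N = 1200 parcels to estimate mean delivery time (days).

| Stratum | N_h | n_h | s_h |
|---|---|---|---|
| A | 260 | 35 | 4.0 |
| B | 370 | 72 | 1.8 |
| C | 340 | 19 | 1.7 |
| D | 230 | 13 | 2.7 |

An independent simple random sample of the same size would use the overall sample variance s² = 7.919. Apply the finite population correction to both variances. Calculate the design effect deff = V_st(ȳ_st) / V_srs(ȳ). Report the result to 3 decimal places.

V̂(ȳ_st) = Σ W_h² (1 − n_h/N_h) s_h²/n_h, with W_h = N_h/N and N = 1200:
  stratum A: (260/1200)²·(1 − 35/260)·4.0²/35 = 0.0185714
  stratum B: (370/1200)²·(1 − 72/370)·1.8²/72 = 0.00344563
  stratum C: (340/1200)²·(1 − 19/340)·1.7²/19 = 0.0115283
  stratum D: (230/1200)²·(1 − 13/230)·2.7²/13 = 0.0194361
V_st = 0.0529815
V_srs = (1 − 139/1200)·7.919/139 = 0.0503721
deff = V_st / V_srs = 0.0529815/0.0503721 = 1.0518

deff ≈ 1.052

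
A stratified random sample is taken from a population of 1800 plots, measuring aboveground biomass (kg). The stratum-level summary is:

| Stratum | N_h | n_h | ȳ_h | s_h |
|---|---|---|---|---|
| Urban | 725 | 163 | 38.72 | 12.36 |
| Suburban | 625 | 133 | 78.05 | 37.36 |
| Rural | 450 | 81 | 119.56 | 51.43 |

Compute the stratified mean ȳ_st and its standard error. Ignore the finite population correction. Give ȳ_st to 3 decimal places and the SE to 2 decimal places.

ȳ_st ≈ 72.586, SE ≈ 1.86

ȳ_st = Σ W_h ȳ_h = (725·38.72 + 625·78.05 + 450·119.56)/1800 = 72.58625
V̂(ȳ_st) = Σ W_h² s_h²/n_h, with W_h = N_h/N and N = 1800:
  stratum Urban: (725/1800)²·12.36²/163 = 0.152048
  stratum Suburban: (625/1800)²·37.36²/133 = 1.26525
  stratum Rural: (450/1800)²·51.43²/81 = 2.04093
V̂(ȳ_st) = 3.45823
SE(ȳ_st) = √3.45823 = 1.85963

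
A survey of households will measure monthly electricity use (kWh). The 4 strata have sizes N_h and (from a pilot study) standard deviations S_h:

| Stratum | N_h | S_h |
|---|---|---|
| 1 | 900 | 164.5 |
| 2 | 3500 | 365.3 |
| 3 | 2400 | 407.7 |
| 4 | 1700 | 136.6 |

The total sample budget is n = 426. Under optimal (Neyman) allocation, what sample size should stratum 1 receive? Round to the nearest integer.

24

Neyman allocation: n_h = n · N_h S_h / Σ N_i S_i, with n = 426.
  stratum 1: N_h·S_h = 900·164.5 = 148050.00
  stratum 2: N_h·S_h = 3500·365.3 = 1278550.00
  stratum 3: N_h·S_h = 2400·407.7 = 978480.00
  stratum 4: N_h·S_h = 1700·136.6 = 232220.00
Σ N_h S_h = 2637300.00
n for stratum 1 = 426·148050.00/2637300.00 = 23.914 → 24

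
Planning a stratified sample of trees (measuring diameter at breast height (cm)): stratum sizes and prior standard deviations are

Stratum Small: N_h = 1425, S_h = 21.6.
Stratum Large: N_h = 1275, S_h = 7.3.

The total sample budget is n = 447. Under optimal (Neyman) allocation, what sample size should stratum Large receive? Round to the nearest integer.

Neyman allocation: n_h = n · N_h S_h / Σ N_i S_i, with n = 447.
  stratum Small: N_h·S_h = 1425·21.6 = 30780.00
  stratum Large: N_h·S_h = 1275·7.3 = 9307.50
Σ N_h S_h = 40087.50
n for stratum Large = 447·9307.50/40087.50 = 103.784 → 104

104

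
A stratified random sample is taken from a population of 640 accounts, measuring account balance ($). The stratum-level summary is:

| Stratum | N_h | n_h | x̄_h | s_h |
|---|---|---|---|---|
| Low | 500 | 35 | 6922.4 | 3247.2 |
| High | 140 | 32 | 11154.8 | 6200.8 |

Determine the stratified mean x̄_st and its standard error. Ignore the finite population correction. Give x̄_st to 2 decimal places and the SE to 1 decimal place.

x̄_st ≈ 7848.24, SE ≈ 491.3

x̄_st = Σ W_h x̄_h = (500·6922.4 + 140·11154.8)/640 = 7848.23750
V̂(x̄_st) = Σ W_h² s_h²/n_h, with W_h = N_h/N and N = 640:
  stratum Low: (500/640)²·3247.2²/35 = 183878
  stratum High: (140/640)²·6200.8²/32 = 57496.5
V̂(x̄_st) = 241375
SE(x̄_st) = √241375 = 491.299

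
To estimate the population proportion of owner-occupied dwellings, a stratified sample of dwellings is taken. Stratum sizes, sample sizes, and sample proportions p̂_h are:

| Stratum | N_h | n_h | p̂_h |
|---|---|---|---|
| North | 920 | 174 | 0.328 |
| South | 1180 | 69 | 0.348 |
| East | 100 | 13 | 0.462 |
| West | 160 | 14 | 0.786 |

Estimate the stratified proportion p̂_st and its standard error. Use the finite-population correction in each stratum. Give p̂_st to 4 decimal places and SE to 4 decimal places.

p̂_st ≈ 0.3747, SE ≈ 0.0321

N = 2360; stratum weights W_h = N_h/N.
p̂_st = Σ W_h p̂_h = (920·0.328 + 1180·0.348 + 100·0.462 + 160·0.786)/2360 = 0.37473
V̂(p̂_st) = Σ W_h² (1 − n_h/N_h) p̂_h(1−p̂_h)/(n_h−1):
  stratum North: (920/2360)²·(1 − 174/920)·0.328·0.672/173 = 0.000157
  stratum South: (1180/2360)²·(1 − 69/1180)·0.348·0.652/68 = 0.000785398
  stratum East: (100/2360)²·(1 − 13/100)·0.462·0.538/12 = 3.23548e-05
  stratum West: (160/2360)²·(1 − 14/160)·0.786·0.214/13 = 5.42677e-05
V̂(p̂_st) = 0.00102902; SE = √V̂ = 0.0320784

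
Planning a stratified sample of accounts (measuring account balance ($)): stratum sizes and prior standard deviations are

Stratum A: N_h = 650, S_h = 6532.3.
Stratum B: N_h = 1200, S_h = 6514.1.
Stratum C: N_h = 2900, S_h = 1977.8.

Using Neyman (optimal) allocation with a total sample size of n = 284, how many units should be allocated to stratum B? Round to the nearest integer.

Neyman allocation: n_h = n · N_h S_h / Σ N_i S_i, with n = 284.
  stratum A: N_h·S_h = 650·6532.3 = 4245995.00
  stratum B: N_h·S_h = 1200·6514.1 = 7816920.00
  stratum C: N_h·S_h = 2900·1977.8 = 5735620.00
Σ N_h S_h = 17798535.00
n for stratum B = 284·7816920.00/17798535.00 = 124.730 → 125

125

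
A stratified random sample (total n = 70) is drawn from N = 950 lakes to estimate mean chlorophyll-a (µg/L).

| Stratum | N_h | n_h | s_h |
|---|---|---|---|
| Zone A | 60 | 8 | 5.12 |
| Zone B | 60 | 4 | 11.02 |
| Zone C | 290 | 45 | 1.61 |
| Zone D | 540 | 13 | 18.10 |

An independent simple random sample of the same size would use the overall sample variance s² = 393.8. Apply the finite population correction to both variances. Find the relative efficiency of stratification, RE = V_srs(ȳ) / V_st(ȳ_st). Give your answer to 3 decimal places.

V̂(ȳ_st) = Σ W_h² (1 − n_h/N_h) s_h²/n_h, with W_h = N_h/N and N = 950:
  stratum Zone A: (60/950)²·(1 − 8/60)·5.12²/8 = 0.0113281
  stratum Zone B: (60/950)²·(1 − 4/60)·11.02²/4 = 0.11303
  stratum Zone C: (290/950)²·(1 − 45/290)·1.61²/45 = 0.00453478
  stratum Zone D: (540/950)²·(1 − 13/540)·18.10²/13 = 7.94641
V_st = 8.0753
V_srs = (1 − 70/950)·393.8/70 = 5.21119
Relative efficiency = V_srs / V_st = 5.21119/8.0753 = 0.6453

RE ≈ 0.645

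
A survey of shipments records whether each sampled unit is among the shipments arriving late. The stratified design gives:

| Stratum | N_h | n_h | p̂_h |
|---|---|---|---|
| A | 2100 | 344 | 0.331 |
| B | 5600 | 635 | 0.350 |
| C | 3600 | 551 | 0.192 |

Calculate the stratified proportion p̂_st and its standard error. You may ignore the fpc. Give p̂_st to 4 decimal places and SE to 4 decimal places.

N = 11300; stratum weights W_h = N_h/N.
p̂_st = Σ W_h p̂_h = (2100·0.331 + 5600·0.350 + 3600·0.192)/11300 = 0.29613
V̂(p̂_st) = Σ W_h² p̂_h(1−p̂_h)/(n_h−1):
  stratum A: (2100/11300)²·0.331·0.669/343 = 2.22968e-05
  stratum B: (5600/11300)²·0.350·0.650/634 = 8.81275e-05
  stratum C: (3600/11300)²·0.192·0.808/550 = 2.86285e-05
V̂(p̂_st) = 0.000139053; SE = √V̂ = 0.0117921

p̂_st ≈ 0.2961, SE ≈ 0.0118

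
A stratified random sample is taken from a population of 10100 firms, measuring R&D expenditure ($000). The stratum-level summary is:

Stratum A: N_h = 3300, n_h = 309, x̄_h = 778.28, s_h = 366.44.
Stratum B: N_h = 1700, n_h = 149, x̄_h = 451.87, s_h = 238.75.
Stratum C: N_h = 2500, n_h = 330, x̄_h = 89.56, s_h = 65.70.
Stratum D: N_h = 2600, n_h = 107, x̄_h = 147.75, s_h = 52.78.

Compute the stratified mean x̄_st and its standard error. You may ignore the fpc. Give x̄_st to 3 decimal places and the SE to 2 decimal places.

x̄_st ≈ 390.550, SE ≈ 7.73

x̄_st = Σ W_h x̄_h = (3300·778.28 + 1700·451.87 + 2500·89.56 + 2600·147.75)/10100 = 390.54980
V̂(x̄_st) = Σ W_h² s_h²/n_h, with W_h = N_h/N and N = 10100:
  stratum A: (3300/10100)²·366.44²/309 = 46.3909
  stratum B: (1700/10100)²·238.75²/149 = 10.8382
  stratum C: (2500/10100)²·65.70²/330 = 0.801409
  stratum D: (2600/10100)²·52.78²/107 = 1.72528
V̂(x̄_st) = 59.7557
SE(x̄_st) = √59.7557 = 7.73018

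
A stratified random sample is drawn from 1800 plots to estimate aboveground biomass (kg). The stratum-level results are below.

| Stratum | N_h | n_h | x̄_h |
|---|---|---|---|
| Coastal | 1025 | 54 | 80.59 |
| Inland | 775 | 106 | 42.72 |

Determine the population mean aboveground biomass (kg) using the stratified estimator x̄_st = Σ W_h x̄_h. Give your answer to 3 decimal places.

N = Σ N_h = 1800. Stratum weights W_h = N_h/N.
x̄_st = (1025·80.59 + 775·42.72) / 1800 = 64.28486

x̄_st ≈ 64.285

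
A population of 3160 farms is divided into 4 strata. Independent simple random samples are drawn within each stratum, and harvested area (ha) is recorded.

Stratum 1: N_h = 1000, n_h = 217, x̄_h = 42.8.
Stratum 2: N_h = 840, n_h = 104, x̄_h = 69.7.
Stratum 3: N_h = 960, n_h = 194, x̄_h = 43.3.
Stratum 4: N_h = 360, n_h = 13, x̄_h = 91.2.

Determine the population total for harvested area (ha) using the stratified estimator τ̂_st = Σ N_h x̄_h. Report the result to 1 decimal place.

τ̂_st ≈ 175748.0

τ̂_st = Σ N_h x̄_h = 1000·42.8 + 840·69.7 + 960·43.3 + 360·91.2 = 175748.0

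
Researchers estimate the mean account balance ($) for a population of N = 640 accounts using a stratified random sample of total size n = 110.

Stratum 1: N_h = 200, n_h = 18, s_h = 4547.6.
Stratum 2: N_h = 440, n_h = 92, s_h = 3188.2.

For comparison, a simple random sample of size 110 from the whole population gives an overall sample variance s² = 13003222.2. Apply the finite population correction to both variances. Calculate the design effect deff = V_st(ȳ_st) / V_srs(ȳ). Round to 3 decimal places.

V̂(ȳ_st) = Σ W_h² (1 − n_h/N_h) s_h²/n_h, with W_h = N_h/N and N = 640:
  stratum 1: (200/640)²·(1 − 18/200)·4547.6²/18 = 102102
  stratum 2: (440/640)²·(1 − 92/440)·3188.2²/92 = 41302.4
V_st = 143404
V_srs = (1 − 110/640)·13003222.2/110 = 97893.6
deff = V_st / V_srs = 143404/97893.6 = 1.4649

deff ≈ 1.465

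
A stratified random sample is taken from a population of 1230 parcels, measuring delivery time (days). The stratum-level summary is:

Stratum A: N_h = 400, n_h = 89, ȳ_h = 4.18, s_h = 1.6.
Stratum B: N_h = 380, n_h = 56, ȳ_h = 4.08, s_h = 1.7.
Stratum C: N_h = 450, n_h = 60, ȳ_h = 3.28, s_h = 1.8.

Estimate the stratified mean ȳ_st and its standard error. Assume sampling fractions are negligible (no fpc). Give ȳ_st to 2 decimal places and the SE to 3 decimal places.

ȳ_st ≈ 3.82, SE ≈ 0.123

ȳ_st = Σ W_h ȳ_h = (400·4.18 + 380·4.08 + 450·3.28)/1230 = 3.81984
V̂(ȳ_st) = Σ W_h² s_h²/n_h, with W_h = N_h/N and N = 1230:
  stratum A: (400/1230)²·1.6²/89 = 0.003042
  stratum B: (380/1230)²·1.7²/56 = 0.00492569
  stratum C: (450/1230)²·1.8²/60 = 0.00722784
V̂(ȳ_st) = 0.0151955
SE(ȳ_st) = √0.0151955 = 0.12327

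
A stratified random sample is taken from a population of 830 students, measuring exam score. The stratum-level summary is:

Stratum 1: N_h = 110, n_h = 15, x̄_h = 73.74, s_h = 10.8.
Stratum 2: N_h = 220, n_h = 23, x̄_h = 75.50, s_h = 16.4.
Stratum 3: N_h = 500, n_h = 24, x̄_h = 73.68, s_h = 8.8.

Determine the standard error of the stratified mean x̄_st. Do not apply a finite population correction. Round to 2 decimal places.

V̂(x̄_st) = Σ W_h² s_h²/n_h, with W_h = N_h/N and N = 830:
  stratum 1: (110/830)²·10.8²/15 = 0.136579
  stratum 2: (220/830)²·16.4²/23 = 0.821578
  stratum 3: (500/830)²·8.8²/24 = 1.17095
V̂(x̄_st) = 2.12911
SE(x̄_st) = √2.12911 = 1.45915

SE(x̄_st) ≈ 1.46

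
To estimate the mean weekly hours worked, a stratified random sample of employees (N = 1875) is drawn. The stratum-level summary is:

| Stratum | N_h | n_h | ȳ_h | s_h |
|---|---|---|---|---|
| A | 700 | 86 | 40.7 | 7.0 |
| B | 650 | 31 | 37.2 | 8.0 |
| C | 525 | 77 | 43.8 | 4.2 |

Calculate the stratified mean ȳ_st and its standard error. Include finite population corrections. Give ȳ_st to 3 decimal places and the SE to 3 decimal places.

ȳ_st ≈ 40.355, SE ≈ 0.567

ȳ_st = Σ W_h ȳ_h = (700·40.7 + 650·37.2 + 525·43.8)/1875 = 40.35467
V̂(ȳ_st) = Σ W_h² (1 − n_h/N_h) s_h²/n_h, with W_h = N_h/N and N = 1875:
  stratum A: (700/1875)²·(1 − 86/700)·7.0²/86 = 0.0696565
  stratum B: (650/1875)²·(1 − 31/650)·8.0²/31 = 0.236276
  stratum C: (525/1875)²·(1 − 77/525)·4.2²/77 = 0.0153265
V̂(ȳ_st) = 0.321259
SE(ȳ_st) = √0.321259 = 0.566797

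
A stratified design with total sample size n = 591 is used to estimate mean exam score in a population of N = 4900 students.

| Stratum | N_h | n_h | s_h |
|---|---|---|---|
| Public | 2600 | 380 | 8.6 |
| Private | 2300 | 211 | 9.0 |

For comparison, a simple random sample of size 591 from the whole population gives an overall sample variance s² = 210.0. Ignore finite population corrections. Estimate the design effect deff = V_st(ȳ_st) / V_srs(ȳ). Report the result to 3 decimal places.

deff ≈ 0.392

V̂(ȳ_st) = Σ W_h² s_h²/n_h, with W_h = N_h/N and N = 4900:
  stratum Public: (2600/4900)²·8.6²/380 = 0.0547984
  stratum Private: (2300/4900)²·9.0²/211 = 0.0845797
V_st = 0.139378
V_srs = s²/n = 210.0/591 = 0.35533
deff = V_st / V_srs = 0.139378/0.35533 = 0.3922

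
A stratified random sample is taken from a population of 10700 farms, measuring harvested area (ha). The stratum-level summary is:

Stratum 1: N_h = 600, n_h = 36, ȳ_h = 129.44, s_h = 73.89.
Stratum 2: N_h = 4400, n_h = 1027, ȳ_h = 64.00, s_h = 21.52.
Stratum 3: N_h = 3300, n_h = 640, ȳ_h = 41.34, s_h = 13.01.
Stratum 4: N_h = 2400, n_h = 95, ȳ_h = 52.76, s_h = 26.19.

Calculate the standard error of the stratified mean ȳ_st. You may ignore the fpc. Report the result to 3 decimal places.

SE(ȳ_st) ≈ 0.970

V̂(ȳ_st) = Σ W_h² s_h²/n_h, with W_h = N_h/N and N = 10700:
  stratum 1: (600/10700)²·73.89²/36 = 0.476874
  stratum 2: (4400/10700)²·21.52²/1027 = 0.0762521
  stratum 3: (3300/10700)²·13.01²/640 = 0.0251556
  stratum 4: (2400/10700)²·26.19²/95 = 0.363247
V̂(ȳ_st) = 0.941529
SE(ȳ_st) = √0.941529 = 0.970324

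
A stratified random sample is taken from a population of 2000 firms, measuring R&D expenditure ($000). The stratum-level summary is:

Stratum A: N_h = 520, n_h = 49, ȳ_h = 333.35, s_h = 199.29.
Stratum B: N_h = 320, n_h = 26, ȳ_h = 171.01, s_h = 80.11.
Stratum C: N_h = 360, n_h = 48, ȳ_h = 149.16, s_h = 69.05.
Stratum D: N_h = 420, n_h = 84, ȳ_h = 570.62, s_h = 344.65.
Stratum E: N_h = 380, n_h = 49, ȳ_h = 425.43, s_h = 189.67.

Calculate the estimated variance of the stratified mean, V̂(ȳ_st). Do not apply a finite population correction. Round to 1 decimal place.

V̂(ȳ_st) ≈ 153.2

V̂(ȳ_st) = Σ W_h² s_h²/n_h, with W_h = N_h/N and N = 2000:
  stratum A: (520/2000)²·199.29²/49 = 54.7926
  stratum B: (320/2000)²·80.11²/26 = 6.31888
  stratum C: (360/2000)²·69.05²/48 = 3.21833
  stratum D: (420/2000)²·344.65²/84 = 62.3614
  stratum E: (380/2000)²·189.67²/49 = 26.5038
V̂(ȳ_st) = 153.195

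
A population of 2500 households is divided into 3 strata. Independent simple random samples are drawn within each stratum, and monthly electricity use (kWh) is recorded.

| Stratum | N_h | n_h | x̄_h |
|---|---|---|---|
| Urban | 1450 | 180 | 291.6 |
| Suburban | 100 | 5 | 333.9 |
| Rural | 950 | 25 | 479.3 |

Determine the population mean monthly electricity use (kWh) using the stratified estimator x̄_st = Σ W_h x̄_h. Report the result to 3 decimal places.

x̄_st ≈ 364.618

N = Σ N_h = 2500. Stratum weights W_h = N_h/N.
x̄_st = (1450·291.6 + 100·333.9 + 950·479.3) / 2500 = 364.61800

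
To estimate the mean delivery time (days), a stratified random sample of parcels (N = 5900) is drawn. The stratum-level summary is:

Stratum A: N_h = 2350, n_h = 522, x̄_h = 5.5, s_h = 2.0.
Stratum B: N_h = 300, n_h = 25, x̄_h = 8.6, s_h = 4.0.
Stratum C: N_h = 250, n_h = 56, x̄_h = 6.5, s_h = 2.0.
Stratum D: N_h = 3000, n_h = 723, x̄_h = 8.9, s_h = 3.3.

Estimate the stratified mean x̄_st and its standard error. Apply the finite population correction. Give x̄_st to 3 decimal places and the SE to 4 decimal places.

x̄_st ≈ 7.429, SE ≈ 0.0743

x̄_st = Σ W_h x̄_h = (2350·5.5 + 300·8.6 + 250·6.5 + 3000·8.9)/5900 = 7.42881
V̂(x̄_st) = Σ W_h² (1 − n_h/N_h) s_h²/n_h, with W_h = N_h/N and N = 5900:
  stratum A: (2350/5900)²·(1 − 522/2350)·2.0²/522 = 0.000945648
  stratum B: (300/5900)²·(1 − 25/300)·4.0²/25 = 0.00151681
  stratum C: (250/5900)²·(1 − 56/250)·2.0²/56 = 9.95198e-05
  stratum D: (3000/5900)²·(1 − 723/3000)·3.3²/723 = 0.00295576
V̂(x̄_st) = 0.00551774
SE(x̄_st) = √0.00551774 = 0.0742815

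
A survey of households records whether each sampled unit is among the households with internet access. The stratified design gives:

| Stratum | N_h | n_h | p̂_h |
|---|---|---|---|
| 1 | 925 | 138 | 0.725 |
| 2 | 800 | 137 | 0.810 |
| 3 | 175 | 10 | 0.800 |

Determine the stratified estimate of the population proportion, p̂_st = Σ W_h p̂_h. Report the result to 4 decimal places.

N = 1900; stratum weights W_h = N_h/N.
p̂_st = Σ W_h p̂_h = (925·0.725 + 800·0.810 + 175·0.800)/1900 = 0.76770

p̂_st ≈ 0.7677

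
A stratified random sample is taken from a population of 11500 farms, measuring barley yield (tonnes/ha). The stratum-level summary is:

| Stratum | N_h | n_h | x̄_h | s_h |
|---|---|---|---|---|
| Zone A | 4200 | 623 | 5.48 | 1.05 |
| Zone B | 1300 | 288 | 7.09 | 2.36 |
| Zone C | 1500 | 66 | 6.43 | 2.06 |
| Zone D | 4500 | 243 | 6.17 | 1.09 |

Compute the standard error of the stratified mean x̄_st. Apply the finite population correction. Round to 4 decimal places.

SE(x̄_st) ≈ 0.0463

V̂(x̄_st) = Σ W_h² (1 − n_h/N_h) s_h²/n_h, with W_h = N_h/N and N = 11500:
  stratum Zone A: (4200/11500)²·(1 − 623/4200)·1.05²/623 = 0.000201031
  stratum Zone B: (1300/11500)²·(1 − 288/1300)·2.36²/288 = 0.00019238
  stratum Zone C: (1500/11500)²·(1 − 66/1500)·2.06²/66 = 0.00104577
  stratum Zone D: (4500/11500)²·(1 − 243/4500)·1.09²/243 = 0.000708218
V̂(x̄_st) = 0.0021474
SE(x̄_st) = √0.0021474 = 0.04634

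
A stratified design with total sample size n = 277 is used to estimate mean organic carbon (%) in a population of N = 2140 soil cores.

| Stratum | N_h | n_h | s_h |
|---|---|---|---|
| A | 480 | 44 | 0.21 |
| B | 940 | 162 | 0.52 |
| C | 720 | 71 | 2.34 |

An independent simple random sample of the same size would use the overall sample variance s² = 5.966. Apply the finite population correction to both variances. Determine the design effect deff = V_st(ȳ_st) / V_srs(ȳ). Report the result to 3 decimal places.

deff ≈ 0.436

V̂(ȳ_st) = Σ W_h² (1 − n_h/N_h) s_h²/n_h, with W_h = N_h/N and N = 2140:
  stratum A: (480/2140)²·(1 − 44/480)·0.21²/44 = 4.58022e-05
  stratum B: (940/2140)²·(1 − 162/940)·0.52²/162 = 0.000266546
  stratum C: (720/2140)²·(1 − 71/720)·2.34²/71 = 0.00786906
V_st = 0.00818141
V_srs = (1 − 277/2140)·5.966/277 = 0.0187501
deff = V_st / V_srs = 0.00818141/0.0187501 = 0.4363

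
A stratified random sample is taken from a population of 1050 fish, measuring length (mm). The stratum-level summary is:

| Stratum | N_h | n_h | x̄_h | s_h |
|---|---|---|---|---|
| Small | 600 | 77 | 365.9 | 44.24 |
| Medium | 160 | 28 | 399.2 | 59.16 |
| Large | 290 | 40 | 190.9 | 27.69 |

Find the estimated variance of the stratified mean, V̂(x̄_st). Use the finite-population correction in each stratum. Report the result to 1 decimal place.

V̂(x̄_st) = Σ W_h² (1 − n_h/N_h) s_h²/n_h, with W_h = N_h/N and N = 1050:
  stratum Small: (600/1050)²·(1 − 77/600)·44.24²/77 = 7.23459
  stratum Medium: (160/1050)²·(1 − 28/160)·59.16²/28 = 2.39449
  stratum Large: (290/1050)²·(1 − 40/290)·27.69²/40 = 1.26051
V̂(x̄_st) = 10.8896

V̂(x̄_st) ≈ 10.9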